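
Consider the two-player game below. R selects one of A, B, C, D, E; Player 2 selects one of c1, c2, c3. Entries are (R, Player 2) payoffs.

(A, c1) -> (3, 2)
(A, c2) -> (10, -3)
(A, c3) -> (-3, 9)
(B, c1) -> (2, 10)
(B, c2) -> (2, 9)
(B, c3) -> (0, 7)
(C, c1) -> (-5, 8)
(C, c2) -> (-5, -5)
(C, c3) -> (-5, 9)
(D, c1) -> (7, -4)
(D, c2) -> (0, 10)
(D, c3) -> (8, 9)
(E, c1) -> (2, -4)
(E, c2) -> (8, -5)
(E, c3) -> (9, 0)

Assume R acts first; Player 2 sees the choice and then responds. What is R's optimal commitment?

E

Solve by backward induction (R leads).
- A: BR = c3, leader payoff -3.
- B: BR = c1, leader payoff 2.
- C: BR = c3, leader payoff -5.
- D: BR = c2, leader payoff 0.
- E: BR = c3, leader payoff 9.
Maximizing over -3, 2, -5, 0, 9, R chooses E. Subgame-perfect outcome: (E, c3) with payoffs (9, 0).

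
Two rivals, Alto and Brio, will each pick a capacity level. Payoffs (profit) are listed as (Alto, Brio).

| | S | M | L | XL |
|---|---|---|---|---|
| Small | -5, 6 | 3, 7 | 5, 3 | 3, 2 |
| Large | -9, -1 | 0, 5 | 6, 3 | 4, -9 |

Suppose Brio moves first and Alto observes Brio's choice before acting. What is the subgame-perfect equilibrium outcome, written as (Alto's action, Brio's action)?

Solve by backward induction (Brio leads).
- S: BR = Small, leader payoff 6.
- M: BR = Small, leader payoff 7.
- L: BR = Large, leader payoff 3.
- XL: BR = Large, leader payoff -9.
Among 6, 7, 3, -9, the best is 7 at M. Subgame-perfect outcome: (Small, M) with payoffs (3, 7).

(Small, M)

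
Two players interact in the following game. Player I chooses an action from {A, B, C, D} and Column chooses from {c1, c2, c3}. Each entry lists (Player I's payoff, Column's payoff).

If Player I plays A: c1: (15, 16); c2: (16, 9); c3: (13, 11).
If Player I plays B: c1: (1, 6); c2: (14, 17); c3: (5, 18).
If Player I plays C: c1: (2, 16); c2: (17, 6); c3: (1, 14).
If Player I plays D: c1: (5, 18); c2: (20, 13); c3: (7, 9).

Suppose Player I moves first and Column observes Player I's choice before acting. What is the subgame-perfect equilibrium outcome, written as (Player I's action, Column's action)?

Backward induction with Player I moving first.
- A: Column compares 16, 9, 11 and picks c1; Player I would get 15.
- B: Column compares 6, 17, 18 and picks c3; Player I would get 5.
- C: Column compares 16, 6, 14 and picks c1; Player I would get 2.
- D: Column compares 18, 13, 9 and picks c1; Player I would get 5.
Player I's induced payoffs are 15, 5, 2, 5, so Player I commits to A. Subgame-perfect outcome: (A, c1) with payoffs (15, 16).

(A, c1)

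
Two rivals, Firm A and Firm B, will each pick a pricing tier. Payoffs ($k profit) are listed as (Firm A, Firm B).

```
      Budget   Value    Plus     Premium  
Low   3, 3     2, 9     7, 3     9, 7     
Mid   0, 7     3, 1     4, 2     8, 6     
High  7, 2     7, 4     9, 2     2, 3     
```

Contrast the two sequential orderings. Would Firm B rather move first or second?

If Firm A leads: Firm B's best replies are Low→Value, Mid→Budget, High→Value; Firm A's induced payoffs 2, 0, 7; outcome (High, Value), payoffs (7, 4).
If Firm B leads: Firm A's best replies are Budget→High, Value→High, Plus→High, Premium→Low; Firm B's induced payoffs 2, 4, 2, 7; outcome (Low, Premium), payoffs (9, 7).
Firm B gets 7 moving first and 4 moving second, so Firm B prefers to move first.

first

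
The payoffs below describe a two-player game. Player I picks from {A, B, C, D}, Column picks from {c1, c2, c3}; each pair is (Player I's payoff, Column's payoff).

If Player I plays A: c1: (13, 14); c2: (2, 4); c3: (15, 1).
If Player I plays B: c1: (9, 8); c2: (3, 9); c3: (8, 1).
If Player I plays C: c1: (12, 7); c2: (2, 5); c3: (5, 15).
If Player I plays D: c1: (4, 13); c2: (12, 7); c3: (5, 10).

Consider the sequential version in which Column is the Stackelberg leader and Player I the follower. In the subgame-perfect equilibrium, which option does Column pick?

Player I best-responds to each possible Column move:
- c1: BR = A, leader payoff 14.
- c2: BR = D, leader payoff 7.
- c3: BR = A, leader payoff 1.
Column's induced payoffs are 14, 7, 1, so Column commits to c1. Subgame-perfect outcome: (A, c1) with payoffs (13, 14).

c1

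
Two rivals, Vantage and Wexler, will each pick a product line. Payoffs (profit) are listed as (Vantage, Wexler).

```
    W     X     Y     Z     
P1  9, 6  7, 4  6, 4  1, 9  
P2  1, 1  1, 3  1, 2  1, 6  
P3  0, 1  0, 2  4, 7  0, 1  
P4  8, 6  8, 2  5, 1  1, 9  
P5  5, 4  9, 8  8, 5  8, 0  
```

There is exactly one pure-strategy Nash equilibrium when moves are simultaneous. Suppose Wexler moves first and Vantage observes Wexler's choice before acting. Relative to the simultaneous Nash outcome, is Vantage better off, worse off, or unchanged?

Work backward from Vantage's decision.
- W → Vantage plays P1 (best of 9, 1, 0, 8, 5); Wexler gets 6.
- X → Vantage plays P5 (best of 7, 1, 0, 8, 9); Wexler gets 8.
- Y → Vantage plays P5 (best of 6, 1, 4, 5, 8); Wexler gets 5.
- Z → Vantage plays P5 (best of 1, 1, 0, 1, 8); Wexler gets 0.
Among 6, 8, 5, 0, the best is 8 at X. Subgame-perfect outcome: (P5, X) with payoffs (9, 8).
Now find the simultaneous Nash equilibrium.
Vantage's best replies: W→P1; X→P5; Y→P5; Z→P5.
Wexler's best replies: P1→Z; P2→Z; P3→Y; P4→Z; P5→X.
The unique mutual best reply is (P5, X), giving (9, 8).
Vantage earns 9 sequentially versus 9 at the Nash outcome: unchanged.

unchanged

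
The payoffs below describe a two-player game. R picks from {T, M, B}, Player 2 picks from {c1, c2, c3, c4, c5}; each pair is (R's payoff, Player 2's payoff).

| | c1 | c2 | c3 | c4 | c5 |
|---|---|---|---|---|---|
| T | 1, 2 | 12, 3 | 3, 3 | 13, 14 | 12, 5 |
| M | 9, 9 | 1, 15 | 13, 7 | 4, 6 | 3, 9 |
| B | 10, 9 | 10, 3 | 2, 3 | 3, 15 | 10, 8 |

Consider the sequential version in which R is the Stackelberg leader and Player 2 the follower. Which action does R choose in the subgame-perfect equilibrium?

T

Backward induction with R moving first.
- T: Player 2 compares 2, 3, 3, 14, 5 and picks c4; R would get 13.
- M: Player 2 compares 9, 15, 7, 6, 9 and picks c2; R would get 1.
- B: Player 2 compares 9, 3, 3, 15, 8 and picks c4; R would get 3.
R's induced payoffs are 13, 1, 3, so R commits to T. Subgame-perfect outcome: (T, c4) with payoffs (13, 14).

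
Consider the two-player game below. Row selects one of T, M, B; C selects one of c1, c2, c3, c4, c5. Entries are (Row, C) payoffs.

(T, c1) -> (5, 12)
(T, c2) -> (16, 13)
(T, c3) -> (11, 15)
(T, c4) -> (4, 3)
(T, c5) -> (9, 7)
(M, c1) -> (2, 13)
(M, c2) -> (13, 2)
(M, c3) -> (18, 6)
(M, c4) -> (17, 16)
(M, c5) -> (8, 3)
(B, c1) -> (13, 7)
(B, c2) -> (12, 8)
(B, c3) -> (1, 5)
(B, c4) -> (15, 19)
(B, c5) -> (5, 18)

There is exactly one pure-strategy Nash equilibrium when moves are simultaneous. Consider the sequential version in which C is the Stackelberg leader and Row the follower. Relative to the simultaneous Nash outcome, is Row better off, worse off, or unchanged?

Backward induction with C moving first.
- c1 → Row plays B (best of 5, 2, 13); C gets 7.
- c2 → Row plays T (best of 16, 13, 12); C gets 13.
- c3 → Row plays M (best of 11, 18, 1); C gets 6.
- c4 → Row plays M (best of 4, 17, 15); C gets 16.
- c5 → Row plays T (best of 9, 8, 5); C gets 7.
C's induced payoffs are 7, 13, 6, 16, 7, so C commits to c4. Subgame-perfect outcome: (M, c4) with payoffs (17, 16).
Under simultaneous play:
Row's best replies: c1→B; c2→T; c3→M; c4→M; c5→T.
C's best replies: T→c3; M→c4; B→c4.
Only (M, c4) has each player best-responding; Nash payoffs (17, 16).
Row earns 17 sequentially versus 17 at the Nash outcome: unchanged.

unchanged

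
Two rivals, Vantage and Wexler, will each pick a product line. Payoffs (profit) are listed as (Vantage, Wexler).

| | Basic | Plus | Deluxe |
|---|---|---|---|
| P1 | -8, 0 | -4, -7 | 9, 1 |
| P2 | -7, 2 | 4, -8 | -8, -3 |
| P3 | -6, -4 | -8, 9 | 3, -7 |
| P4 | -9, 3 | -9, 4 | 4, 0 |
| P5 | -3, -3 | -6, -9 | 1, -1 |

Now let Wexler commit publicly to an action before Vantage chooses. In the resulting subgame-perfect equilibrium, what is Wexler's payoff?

1

Solve by backward induction (Wexler leads).
- Basic: BR = P5, leader payoff -3.
- Plus: BR = P2, leader payoff -8.
- Deluxe: BR = P1, leader payoff 1.
Among -3, -8, 1, the best is 1 at Deluxe. Subgame-perfect outcome: (P1, Deluxe) with payoffs (9, 1).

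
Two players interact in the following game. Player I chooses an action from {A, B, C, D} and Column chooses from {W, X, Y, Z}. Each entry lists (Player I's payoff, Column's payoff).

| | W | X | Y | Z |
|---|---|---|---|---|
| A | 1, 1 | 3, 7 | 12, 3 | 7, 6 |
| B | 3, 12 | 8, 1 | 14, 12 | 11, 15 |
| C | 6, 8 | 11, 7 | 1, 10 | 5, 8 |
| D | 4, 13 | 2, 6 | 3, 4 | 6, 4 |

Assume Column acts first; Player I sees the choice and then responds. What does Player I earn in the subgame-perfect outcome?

11

Player I best-responds to each possible Column move:
- W: BR = C, leader payoff 8.
- X: BR = C, leader payoff 7.
- Y: BR = B, leader payoff 12.
- Z: BR = B, leader payoff 15.
Maximizing over 8, 7, 12, 15, Column chooses Z. Subgame-perfect outcome: (B, Z) with payoffs (11, 15).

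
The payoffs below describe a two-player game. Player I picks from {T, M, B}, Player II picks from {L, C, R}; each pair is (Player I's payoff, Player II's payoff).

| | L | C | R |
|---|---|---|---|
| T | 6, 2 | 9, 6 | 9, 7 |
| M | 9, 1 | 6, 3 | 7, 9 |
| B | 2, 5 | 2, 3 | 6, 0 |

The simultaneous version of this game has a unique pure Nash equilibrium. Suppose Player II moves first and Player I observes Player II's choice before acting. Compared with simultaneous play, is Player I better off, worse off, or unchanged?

Solve by backward induction (Player II leads).
- L: BR = M, leader payoff 1.
- C: BR = T, leader payoff 6.
- R: BR = T, leader payoff 7.
Among 1, 6, 7, the best is 7 at R. Subgame-perfect outcome: (T, R) with payoffs (9, 7).
Under simultaneous play:
Player I's best replies: L→M; C→T; R→T.
Player II's best replies: T→R; M→R; B→L.
Only (T, R) has each player best-responding; Nash payoffs (9, 7).
Player I earns 9 sequentially versus 9 at the Nash outcome: unchanged.

unchanged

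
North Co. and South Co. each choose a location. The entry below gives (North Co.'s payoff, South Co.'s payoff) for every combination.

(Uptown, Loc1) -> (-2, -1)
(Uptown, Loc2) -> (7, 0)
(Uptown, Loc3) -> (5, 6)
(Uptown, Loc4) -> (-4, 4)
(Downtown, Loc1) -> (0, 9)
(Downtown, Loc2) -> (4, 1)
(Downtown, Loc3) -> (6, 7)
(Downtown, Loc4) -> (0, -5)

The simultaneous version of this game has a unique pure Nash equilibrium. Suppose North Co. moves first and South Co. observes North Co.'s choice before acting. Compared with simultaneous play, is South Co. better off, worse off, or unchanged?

Backward induction with North Co. moving first.
- Uptown: BR = Loc3, leader payoff 5.
- Downtown: BR = Loc1, leader payoff 0.
Among 5, 0, the best is 5 at Uptown. Subgame-perfect outcome: (Uptown, Loc3) with payoffs (5, 6).
Now find the simultaneous Nash equilibrium.
North Co.'s best replies: Loc1→Downtown; Loc2→Uptown; Loc3→Downtown; Loc4→Downtown.
South Co.'s best replies: Uptown→Loc3; Downtown→Loc1.
Only (Downtown, Loc1) has each player best-responding; Nash payoffs (0, 9).
South Co. earns 6 sequentially versus 9 at the Nash outcome: worse off.

worse off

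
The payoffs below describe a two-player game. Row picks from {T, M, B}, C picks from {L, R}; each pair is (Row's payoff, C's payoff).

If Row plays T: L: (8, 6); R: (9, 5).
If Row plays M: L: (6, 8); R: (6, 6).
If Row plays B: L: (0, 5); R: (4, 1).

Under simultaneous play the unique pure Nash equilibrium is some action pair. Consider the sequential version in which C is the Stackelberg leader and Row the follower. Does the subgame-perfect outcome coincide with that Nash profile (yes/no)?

yes

Backward induction with C moving first.
- L: BR = T, leader payoff 6.
- R: BR = T, leader payoff 5.
Maximizing over 6, 5, C chooses L. Subgame-perfect outcome: (T, L) with payoffs (8, 6).
For the simultaneous game, intersect best replies.
Row's best replies: L→T; R→T.
C's best replies: T→L; M→L; B→L.
The unique mutual best reply is (T, L), giving (8, 6).
Sequential outcome (T, L) coincides with the Nash profile (T, L).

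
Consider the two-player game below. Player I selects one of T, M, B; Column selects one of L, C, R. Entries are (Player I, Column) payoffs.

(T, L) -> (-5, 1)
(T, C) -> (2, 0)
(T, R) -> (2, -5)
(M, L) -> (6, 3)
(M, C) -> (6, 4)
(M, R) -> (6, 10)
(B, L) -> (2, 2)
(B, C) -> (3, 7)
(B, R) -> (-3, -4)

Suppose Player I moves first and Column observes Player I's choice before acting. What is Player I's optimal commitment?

Work backward from Column's decision.
- T: Column compares 1, 0, -5 and picks L; Player I would get -5.
- M: Column compares 3, 4, 10 and picks R; Player I would get 6.
- B: Column compares 2, 7, -4 and picks C; Player I would get 3.
Player I's induced payoffs are -5, 6, 3, so Player I commits to M. Subgame-perfect outcome: (M, R) with payoffs (6, 10).

M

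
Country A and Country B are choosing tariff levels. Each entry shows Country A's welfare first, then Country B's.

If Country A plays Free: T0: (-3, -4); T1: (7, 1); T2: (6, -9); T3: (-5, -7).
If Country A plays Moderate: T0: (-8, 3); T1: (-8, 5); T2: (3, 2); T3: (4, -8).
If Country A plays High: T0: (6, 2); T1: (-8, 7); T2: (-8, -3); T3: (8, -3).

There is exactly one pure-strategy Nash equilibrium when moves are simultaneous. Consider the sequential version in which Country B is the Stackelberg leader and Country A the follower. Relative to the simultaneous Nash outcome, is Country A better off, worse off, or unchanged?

Backward induction with Country B moving first.
- T0: BR = High, leader payoff 2.
- T1: BR = Free, leader payoff 1.
- T2: BR = Free, leader payoff -9.
- T3: BR = High, leader payoff -3.
Country B's induced payoffs are 2, 1, -9, -3, so Country B commits to T0. Subgame-perfect outcome: (High, T0) with payoffs (6, 2).
Now find the simultaneous Nash equilibrium.
Country A's best replies: T0→High; T1→Free; T2→Free; T3→High.
Country B's best replies: Free→T1; Moderate→T1; High→T1.
The unique mutual best reply is (Free, T1), giving (7, 1).
Country A earns 6 sequentially versus 7 at the Nash outcome: worse off.

worse off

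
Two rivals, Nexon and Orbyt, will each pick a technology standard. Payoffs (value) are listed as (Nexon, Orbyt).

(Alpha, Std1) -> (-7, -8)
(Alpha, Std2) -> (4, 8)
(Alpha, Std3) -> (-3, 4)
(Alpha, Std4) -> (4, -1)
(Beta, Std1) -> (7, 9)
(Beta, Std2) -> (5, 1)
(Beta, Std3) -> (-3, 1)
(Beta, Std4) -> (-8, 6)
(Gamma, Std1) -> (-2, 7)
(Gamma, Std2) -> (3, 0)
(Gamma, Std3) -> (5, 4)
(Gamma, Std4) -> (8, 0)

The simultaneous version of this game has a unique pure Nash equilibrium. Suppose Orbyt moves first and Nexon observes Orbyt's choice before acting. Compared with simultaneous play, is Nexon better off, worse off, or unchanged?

Nexon best-responds to each possible Orbyt move:
- Std1 → Nexon plays Beta (best of -7, 7, -2); Orbyt gets 9.
- Std2 → Nexon plays Beta (best of 4, 5, 3); Orbyt gets 1.
- Std3 → Nexon plays Gamma (best of -3, -3, 5); Orbyt gets 4.
- Std4 → Nexon plays Gamma (best of 4, -8, 8); Orbyt gets 0.
Maximizing over 9, 1, 4, 0, Orbyt chooses Std1. Subgame-perfect outcome: (Beta, Std1) with payoffs (7, 9).
Now find the simultaneous Nash equilibrium.
Nexon's best replies: Std1→Beta; Std2→Beta; Std3→Gamma; Std4→Gamma.
Orbyt's best replies: Alpha→Std2; Beta→Std1; Gamma→Std1.
The unique mutual best reply is (Beta, Std1), giving (7, 9).
Nexon earns 7 sequentially versus 7 at the Nash outcome: unchanged.

unchanged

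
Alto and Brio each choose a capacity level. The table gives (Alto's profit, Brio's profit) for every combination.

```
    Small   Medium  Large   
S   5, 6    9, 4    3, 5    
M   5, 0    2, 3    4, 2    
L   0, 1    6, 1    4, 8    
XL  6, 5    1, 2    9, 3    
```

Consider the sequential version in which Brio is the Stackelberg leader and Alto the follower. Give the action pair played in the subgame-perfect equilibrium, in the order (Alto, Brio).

(XL, Small)

Work backward from Alto's decision.
- Small → Alto plays XL (best of 5, 5, 0, 6); Brio gets 5.
- Medium → Alto plays S (best of 9, 2, 6, 1); Brio gets 4.
- Large → Alto plays XL (best of 3, 4, 4, 9); Brio gets 3.
Brio's induced payoffs are 5, 4, 3, so Brio commits to Small. Subgame-perfect outcome: (XL, Small) with payoffs (6, 5).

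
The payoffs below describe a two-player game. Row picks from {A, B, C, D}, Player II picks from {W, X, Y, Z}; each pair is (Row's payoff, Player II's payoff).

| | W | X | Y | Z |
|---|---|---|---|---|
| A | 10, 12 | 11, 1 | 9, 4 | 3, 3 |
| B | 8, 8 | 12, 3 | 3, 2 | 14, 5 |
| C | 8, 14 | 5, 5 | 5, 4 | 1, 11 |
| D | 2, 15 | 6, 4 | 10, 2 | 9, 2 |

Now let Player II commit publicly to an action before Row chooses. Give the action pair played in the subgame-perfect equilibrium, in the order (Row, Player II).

Solve by backward induction (Player II leads).
- W: BR = A, leader payoff 12.
- X: BR = B, leader payoff 3.
- Y: BR = D, leader payoff 2.
- Z: BR = B, leader payoff 5.
Among 12, 3, 2, 5, the best is 12 at W. Subgame-perfect outcome: (A, W) with payoffs (10, 12).

(A, W)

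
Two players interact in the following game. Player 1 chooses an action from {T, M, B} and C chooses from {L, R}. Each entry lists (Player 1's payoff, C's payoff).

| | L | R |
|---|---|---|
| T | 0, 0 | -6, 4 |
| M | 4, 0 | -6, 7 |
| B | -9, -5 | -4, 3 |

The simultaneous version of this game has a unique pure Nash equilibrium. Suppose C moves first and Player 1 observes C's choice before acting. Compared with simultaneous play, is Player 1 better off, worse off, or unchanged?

unchanged

Player 1 best-responds to each possible C move:
- L → Player 1 plays M (best of 0, 4, -9); C gets 0.
- R → Player 1 plays B (best of -6, -6, -4); C gets 3.
C's induced payoffs are 0, 3, so C commits to R. Subgame-perfect outcome: (B, R) with payoffs (-4, 3).
Now find the simultaneous Nash equilibrium.
Player 1's best replies: L→M; R→B.
C's best replies: T→R; M→R; B→R.
The unique mutual best reply is (B, R), giving (-4, 3).
Player 1 earns -4 sequentially versus -4 at the Nash outcome: unchanged.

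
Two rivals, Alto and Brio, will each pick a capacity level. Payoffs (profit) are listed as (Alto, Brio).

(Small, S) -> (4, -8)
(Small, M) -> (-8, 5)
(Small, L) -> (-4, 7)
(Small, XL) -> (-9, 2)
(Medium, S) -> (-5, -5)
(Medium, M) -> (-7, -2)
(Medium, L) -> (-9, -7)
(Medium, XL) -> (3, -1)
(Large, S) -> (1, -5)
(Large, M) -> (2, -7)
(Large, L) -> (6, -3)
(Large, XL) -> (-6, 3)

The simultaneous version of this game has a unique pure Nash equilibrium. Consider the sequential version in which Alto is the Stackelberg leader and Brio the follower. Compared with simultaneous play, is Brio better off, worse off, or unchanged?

Brio best-responds to each possible Alto move:
- Small → Brio plays L (best of -8, 5, 7, 2); Alto gets -4.
- Medium → Brio plays XL (best of -5, -2, -7, -1); Alto gets 3.
- Large → Brio plays XL (best of -5, -7, -3, 3); Alto gets -6.
Among -4, 3, -6, the best is 3 at Medium. Subgame-perfect outcome: (Medium, XL) with payoffs (3, -1).
For the simultaneous game, intersect best replies.
Alto's best replies: S→Small; M→Large; L→Large; XL→Medium.
Brio's best replies: Small→L; Medium→XL; Large→XL.
Only (Medium, XL) has each player best-responding; Nash payoffs (3, -1).
Brio earns -1 sequentially versus -1 at the Nash outcome: unchanged.

unchanged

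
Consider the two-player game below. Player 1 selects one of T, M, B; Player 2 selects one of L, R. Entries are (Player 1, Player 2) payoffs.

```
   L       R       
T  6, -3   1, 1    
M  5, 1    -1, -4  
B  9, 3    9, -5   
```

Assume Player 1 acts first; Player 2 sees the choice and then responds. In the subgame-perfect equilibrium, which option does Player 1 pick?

B

Solve by backward induction (Player 1 leads).
- T → Player 2 plays R (best of -3, 1); Player 1 gets 1.
- M → Player 2 plays L (best of 1, -4); Player 1 gets 5.
- B → Player 2 plays L (best of 3, -5); Player 1 gets 9.
Maximizing over 1, 5, 9, Player 1 chooses B. Subgame-perfect outcome: (B, L) with payoffs (9, 3).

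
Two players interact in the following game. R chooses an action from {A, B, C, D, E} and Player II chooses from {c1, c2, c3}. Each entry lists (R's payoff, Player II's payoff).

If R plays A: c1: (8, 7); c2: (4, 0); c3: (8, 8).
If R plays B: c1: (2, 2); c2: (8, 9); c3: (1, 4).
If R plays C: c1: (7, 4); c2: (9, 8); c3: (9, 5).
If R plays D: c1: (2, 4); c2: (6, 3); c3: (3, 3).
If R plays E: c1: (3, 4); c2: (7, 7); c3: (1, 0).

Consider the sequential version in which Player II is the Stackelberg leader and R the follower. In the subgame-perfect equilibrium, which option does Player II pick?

Backward induction with Player II moving first.
- c1 → R plays A (best of 8, 2, 7, 2, 3); Player II gets 7.
- c2 → R plays C (best of 4, 8, 9, 6, 7); Player II gets 8.
- c3 → R plays C (best of 8, 1, 9, 3, 1); Player II gets 5.
Player II's induced payoffs are 7, 8, 5, so Player II commits to c2. Subgame-perfect outcome: (C, c2) with payoffs (9, 8).

c2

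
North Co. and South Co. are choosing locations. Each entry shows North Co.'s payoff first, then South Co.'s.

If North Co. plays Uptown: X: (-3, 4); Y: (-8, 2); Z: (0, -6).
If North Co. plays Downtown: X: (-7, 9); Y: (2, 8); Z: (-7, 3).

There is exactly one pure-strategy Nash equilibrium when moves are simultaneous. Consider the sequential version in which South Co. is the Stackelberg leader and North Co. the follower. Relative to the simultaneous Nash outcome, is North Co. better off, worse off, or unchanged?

better off

Solve by backward induction (South Co. leads).
- X: North Co. compares -3, -7 and picks Uptown; South Co. would get 4.
- Y: North Co. compares -8, 2 and picks Downtown; South Co. would get 8.
- Z: North Co. compares 0, -7 and picks Uptown; South Co. would get -6.
Maximizing over 4, 8, -6, South Co. chooses Y. Subgame-perfect outcome: (Downtown, Y) with payoffs (2, 8).
For the simultaneous game, intersect best replies.
North Co.'s best replies: X→Uptown; Y→Downtown; Z→Uptown.
South Co.'s best replies: Uptown→X; Downtown→X.
Only (Uptown, X) has each player best-responding; Nash payoffs (-3, 4).
North Co. earns 2 sequentially versus -3 at the Nash outcome: better off.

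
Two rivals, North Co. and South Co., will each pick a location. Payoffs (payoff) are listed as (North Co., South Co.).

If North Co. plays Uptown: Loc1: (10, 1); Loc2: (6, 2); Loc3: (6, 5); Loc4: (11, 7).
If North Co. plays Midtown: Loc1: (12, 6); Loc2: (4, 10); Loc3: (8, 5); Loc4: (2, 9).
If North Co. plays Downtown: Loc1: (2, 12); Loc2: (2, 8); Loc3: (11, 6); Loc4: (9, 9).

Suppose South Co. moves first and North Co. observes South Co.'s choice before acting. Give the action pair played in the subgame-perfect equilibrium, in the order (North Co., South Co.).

Solve by backward induction (South Co. leads).
- Loc1: BR = Midtown, leader payoff 6.
- Loc2: BR = Uptown, leader payoff 2.
- Loc3: BR = Downtown, leader payoff 6.
- Loc4: BR = Uptown, leader payoff 7.
Maximizing over 6, 2, 6, 7, South Co. chooses Loc4. Subgame-perfect outcome: (Uptown, Loc4) with payoffs (11, 7).

(Uptown, Loc4)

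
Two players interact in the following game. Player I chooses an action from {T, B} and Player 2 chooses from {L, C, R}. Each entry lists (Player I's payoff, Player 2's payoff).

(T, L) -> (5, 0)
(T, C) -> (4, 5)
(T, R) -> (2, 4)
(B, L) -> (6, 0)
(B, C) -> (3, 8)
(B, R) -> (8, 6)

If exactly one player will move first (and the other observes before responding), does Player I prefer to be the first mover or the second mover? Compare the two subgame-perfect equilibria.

If Player I leads: Player 2's best replies are T→C, B→C; Player I's induced payoffs 4, 3; outcome (T, C), payoffs (4, 5).
If Player 2 leads: Player I's best replies are L→B, C→T, R→B; Player 2's induced payoffs 0, 5, 6; outcome (B, R), payoffs (8, 6).
Player I gets 4 moving first and 8 moving second, so Player I prefers to move second.

second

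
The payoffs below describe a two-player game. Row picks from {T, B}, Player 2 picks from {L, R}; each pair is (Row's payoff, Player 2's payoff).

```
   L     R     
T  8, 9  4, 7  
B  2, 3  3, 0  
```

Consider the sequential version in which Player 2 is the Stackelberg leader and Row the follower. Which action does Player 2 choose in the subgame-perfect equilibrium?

Backward induction with Player 2 moving first.
- L: BR = T, leader payoff 9.
- R: BR = T, leader payoff 7.
Player 2's induced payoffs are 9, 7, so Player 2 commits to L. Subgame-perfect outcome: (T, L) with payoffs (8, 9).

L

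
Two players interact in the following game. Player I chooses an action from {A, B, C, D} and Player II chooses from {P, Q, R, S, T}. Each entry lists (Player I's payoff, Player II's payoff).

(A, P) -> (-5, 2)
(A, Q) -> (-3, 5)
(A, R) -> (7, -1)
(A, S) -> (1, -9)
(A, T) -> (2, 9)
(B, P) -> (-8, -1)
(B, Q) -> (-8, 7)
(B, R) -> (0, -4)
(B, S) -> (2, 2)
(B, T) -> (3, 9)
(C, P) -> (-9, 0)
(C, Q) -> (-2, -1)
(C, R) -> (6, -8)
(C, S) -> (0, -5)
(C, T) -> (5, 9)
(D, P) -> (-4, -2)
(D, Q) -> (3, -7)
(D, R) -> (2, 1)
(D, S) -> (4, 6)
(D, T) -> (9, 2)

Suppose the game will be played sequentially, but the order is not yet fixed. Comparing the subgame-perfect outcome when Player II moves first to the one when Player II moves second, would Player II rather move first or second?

If Player I leads: Player II's best replies are A→T, B→T, C→T, D→S; Player I's induced payoffs 2, 3, 5, 4; outcome (C, T), payoffs (5, 9).
If Player II leads: Player I's best replies are P→D, Q→D, R→A, S→D, T→D; Player II's induced payoffs -2, -7, -1, 6, 2; outcome (D, S), payoffs (4, 6).
Player II gets 6 moving first and 9 moving second, so Player II prefers to move second.

second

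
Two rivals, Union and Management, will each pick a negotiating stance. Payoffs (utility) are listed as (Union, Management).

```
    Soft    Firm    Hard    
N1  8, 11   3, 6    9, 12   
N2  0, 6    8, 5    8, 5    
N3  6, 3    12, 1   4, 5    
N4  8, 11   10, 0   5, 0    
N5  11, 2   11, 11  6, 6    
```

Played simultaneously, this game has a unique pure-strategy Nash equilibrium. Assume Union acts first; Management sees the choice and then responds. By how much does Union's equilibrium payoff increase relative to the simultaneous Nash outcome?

2

Solve by backward induction (Union leads).
- N1: Management compares 11, 6, 12 and picks Hard; Union would get 9.
- N2: Management compares 6, 5, 5 and picks Soft; Union would get 0.
- N3: Management compares 3, 1, 5 and picks Hard; Union would get 4.
- N4: Management compares 11, 0, 0 and picks Soft; Union would get 8.
- N5: Management compares 2, 11, 6 and picks Firm; Union would get 11.
Union's induced payoffs are 9, 0, 4, 8, 11, so Union commits to N5. Subgame-perfect outcome: (N5, Firm) with payoffs (11, 11).
Under simultaneous play:
Union's best replies: Soft→N5; Firm→N3; Hard→N1.
Management's best replies: N1→Hard; N2→Soft; N3→Hard; N4→Soft; N5→Firm.
The unique mutual best reply is (N1, Hard), giving (9, 12).
Union's commitment gain: 11 − 9 = 2.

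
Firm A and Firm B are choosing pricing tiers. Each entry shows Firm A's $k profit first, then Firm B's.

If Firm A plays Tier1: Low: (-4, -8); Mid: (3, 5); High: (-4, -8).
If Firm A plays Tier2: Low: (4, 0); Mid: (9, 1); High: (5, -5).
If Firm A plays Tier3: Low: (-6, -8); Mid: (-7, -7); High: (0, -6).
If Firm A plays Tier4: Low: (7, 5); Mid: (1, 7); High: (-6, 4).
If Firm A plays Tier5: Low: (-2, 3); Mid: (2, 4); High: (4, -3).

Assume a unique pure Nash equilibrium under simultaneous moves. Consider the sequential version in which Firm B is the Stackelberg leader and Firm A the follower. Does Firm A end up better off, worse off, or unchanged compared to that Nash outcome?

Solve by backward induction (Firm B leads).
- Low: BR = Tier4, leader payoff 5.
- Mid: BR = Tier2, leader payoff 1.
- High: BR = Tier2, leader payoff -5.
Among 5, 1, -5, the best is 5 at Low. Subgame-perfect outcome: (Tier4, Low) with payoffs (7, 5).
Under simultaneous play:
Firm A's best replies: Low→Tier4; Mid→Tier2; High→Tier2.
Firm B's best replies: Tier1→Mid; Tier2→Mid; Tier3→High; Tier4→Mid; Tier5→Mid.
The unique mutual best reply is (Tier2, Mid), giving (9, 1).
Firm A earns 7 sequentially versus 9 at the Nash outcome: worse off.

worse off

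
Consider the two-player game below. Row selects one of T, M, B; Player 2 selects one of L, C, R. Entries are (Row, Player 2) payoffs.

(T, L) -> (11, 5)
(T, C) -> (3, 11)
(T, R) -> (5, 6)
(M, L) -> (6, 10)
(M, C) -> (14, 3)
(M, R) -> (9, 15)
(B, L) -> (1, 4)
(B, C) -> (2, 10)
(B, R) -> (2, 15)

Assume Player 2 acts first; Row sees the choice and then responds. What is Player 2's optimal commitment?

Row best-responds to each possible Player 2 move:
- L: BR = T, leader payoff 5.
- C: BR = M, leader payoff 3.
- R: BR = M, leader payoff 15.
Player 2's induced payoffs are 5, 3, 15, so Player 2 commits to R. Subgame-perfect outcome: (M, R) with payoffs (9, 15).

R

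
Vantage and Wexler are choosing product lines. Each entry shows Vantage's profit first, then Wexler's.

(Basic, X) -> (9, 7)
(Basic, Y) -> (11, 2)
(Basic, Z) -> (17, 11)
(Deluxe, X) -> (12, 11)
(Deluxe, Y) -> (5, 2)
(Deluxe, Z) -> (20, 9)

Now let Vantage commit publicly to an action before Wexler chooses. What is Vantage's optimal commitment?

Work backward from Wexler's decision.
- Basic: Wexler compares 7, 2, 11 and picks Z; Vantage would get 17.
- Deluxe: Wexler compares 11, 2, 9 and picks X; Vantage would get 12.
Maximizing over 17, 12, Vantage chooses Basic. Subgame-perfect outcome: (Basic, Z) with payoffs (17, 11).

Basic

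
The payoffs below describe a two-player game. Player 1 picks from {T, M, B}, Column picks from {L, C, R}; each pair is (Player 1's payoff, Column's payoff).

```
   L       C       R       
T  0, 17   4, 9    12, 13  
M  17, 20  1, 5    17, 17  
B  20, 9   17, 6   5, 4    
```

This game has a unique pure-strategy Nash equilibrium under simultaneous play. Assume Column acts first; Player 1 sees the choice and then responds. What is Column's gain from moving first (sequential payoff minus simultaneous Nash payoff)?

Work backward from Player 1's decision.
- L: Player 1 compares 0, 17, 20 and picks B; Column would get 9.
- C: Player 1 compares 4, 1, 17 and picks B; Column would get 6.
- R: Player 1 compares 12, 17, 5 and picks M; Column would get 17.
Maximizing over 9, 6, 17, Column chooses R. Subgame-perfect outcome: (M, R) with payoffs (17, 17).
For the simultaneous game, intersect best replies.
Player 1's best replies: L→B; C→B; R→M.
Column's best replies: T→L; M→L; B→L.
The unique mutual best reply is (B, L), giving (20, 9).
Column's commitment gain: 17 − 9 = 8.

8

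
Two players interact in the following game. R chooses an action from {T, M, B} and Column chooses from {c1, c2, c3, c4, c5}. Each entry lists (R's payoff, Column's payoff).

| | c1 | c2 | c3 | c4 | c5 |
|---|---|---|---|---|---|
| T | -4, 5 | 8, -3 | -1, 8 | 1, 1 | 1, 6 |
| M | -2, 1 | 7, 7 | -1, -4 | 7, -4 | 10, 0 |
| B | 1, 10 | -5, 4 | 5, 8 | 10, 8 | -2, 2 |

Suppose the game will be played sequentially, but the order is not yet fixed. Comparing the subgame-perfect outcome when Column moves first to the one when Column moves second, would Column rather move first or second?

If R leads: Column's best replies are T→c3, M→c2, B→c1; R's induced payoffs -1, 7, 1; outcome (M, c2), payoffs (7, 7).
If Column leads: R's best replies are c1→B, c2→T, c3→B, c4→B, c5→M; Column's induced payoffs 10, -3, 8, 8, 0; outcome (B, c1), payoffs (1, 10).
Column gets 10 moving first and 7 moving second, so Column prefers to move first.

first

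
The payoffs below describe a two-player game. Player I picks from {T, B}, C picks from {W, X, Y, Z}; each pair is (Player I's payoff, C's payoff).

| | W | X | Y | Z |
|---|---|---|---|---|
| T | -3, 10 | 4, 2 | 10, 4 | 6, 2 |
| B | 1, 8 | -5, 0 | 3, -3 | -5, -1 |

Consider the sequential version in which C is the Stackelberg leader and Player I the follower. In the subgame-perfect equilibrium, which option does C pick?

Solve by backward induction (C leads).
- W: BR = B, leader payoff 8.
- X: BR = T, leader payoff 2.
- Y: BR = T, leader payoff 4.
- Z: BR = T, leader payoff 2.
Among 8, 2, 4, 2, the best is 8 at W. Subgame-perfect outcome: (B, W) with payoffs (1, 8).

W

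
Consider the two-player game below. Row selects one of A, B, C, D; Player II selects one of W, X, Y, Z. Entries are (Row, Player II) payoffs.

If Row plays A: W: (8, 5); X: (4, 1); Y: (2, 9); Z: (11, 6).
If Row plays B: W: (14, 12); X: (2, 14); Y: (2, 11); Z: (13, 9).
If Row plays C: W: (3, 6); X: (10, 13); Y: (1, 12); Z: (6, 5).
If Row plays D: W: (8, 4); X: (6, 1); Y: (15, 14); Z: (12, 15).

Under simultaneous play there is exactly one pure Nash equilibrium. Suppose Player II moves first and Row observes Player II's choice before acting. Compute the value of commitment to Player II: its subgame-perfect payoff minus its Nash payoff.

1

Backward induction with Player II moving first.
- W: BR = B, leader payoff 12.
- X: BR = C, leader payoff 13.
- Y: BR = D, leader payoff 14.
- Z: BR = B, leader payoff 9.
Maximizing over 12, 13, 14, 9, Player II chooses Y. Subgame-perfect outcome: (D, Y) with payoffs (15, 14).
Under simultaneous play:
Row's best replies: W→B; X→C; Y→D; Z→B.
Player II's best replies: A→Y; B→X; C→X; D→Z.
The unique mutual best reply is (C, X), giving (10, 13).
Player II's commitment gain: 14 − 13 = 1.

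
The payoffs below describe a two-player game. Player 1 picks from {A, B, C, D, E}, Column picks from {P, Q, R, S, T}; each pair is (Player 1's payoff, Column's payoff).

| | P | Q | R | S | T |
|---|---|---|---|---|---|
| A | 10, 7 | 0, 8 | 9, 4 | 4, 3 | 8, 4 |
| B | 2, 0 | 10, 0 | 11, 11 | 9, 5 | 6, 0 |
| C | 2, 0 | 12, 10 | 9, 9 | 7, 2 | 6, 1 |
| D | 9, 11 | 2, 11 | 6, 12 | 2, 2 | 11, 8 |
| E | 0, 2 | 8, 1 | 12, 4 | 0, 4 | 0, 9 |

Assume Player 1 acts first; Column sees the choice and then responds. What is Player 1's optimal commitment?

C

Backward induction with Player 1 moving first.
- A: Column compares 7, 8, 4, 3, 4 and picks Q; Player 1 would get 0.
- B: Column compares 0, 0, 11, 5, 0 and picks R; Player 1 would get 11.
- C: Column compares 0, 10, 9, 2, 1 and picks Q; Player 1 would get 12.
- D: Column compares 11, 11, 12, 2, 8 and picks R; Player 1 would get 6.
- E: Column compares 2, 1, 4, 4, 9 and picks T; Player 1 would get 0.
Among 0, 11, 12, 6, 0, the best is 12 at C. Subgame-perfect outcome: (C, Q) with payoffs (12, 10).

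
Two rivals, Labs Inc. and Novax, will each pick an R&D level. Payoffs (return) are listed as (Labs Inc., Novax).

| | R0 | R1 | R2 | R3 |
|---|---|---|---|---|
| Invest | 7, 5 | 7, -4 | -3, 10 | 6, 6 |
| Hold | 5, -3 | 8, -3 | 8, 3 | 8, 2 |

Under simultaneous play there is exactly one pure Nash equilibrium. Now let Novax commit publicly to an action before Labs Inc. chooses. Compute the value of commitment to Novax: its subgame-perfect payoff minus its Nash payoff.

Labs Inc. best-responds to each possible Novax move:
- R0: BR = Invest, leader payoff 5.
- R1: BR = Hold, leader payoff -3.
- R2: BR = Hold, leader payoff 3.
- R3: BR = Hold, leader payoff 2.
Novax's induced payoffs are 5, -3, 3, 2, so Novax commits to R0. Subgame-perfect outcome: (Invest, R0) with payoffs (7, 5).
Now find the simultaneous Nash equilibrium.
Labs Inc.'s best replies: R0→Invest; R1→Hold; R2→Hold; R3→Hold.
Novax's best replies: Invest→R2; Hold→R2.
Only (Hold, R2) has each player best-responding; Nash payoffs (8, 3).
Novax's commitment gain: 5 − 3 = 2.

2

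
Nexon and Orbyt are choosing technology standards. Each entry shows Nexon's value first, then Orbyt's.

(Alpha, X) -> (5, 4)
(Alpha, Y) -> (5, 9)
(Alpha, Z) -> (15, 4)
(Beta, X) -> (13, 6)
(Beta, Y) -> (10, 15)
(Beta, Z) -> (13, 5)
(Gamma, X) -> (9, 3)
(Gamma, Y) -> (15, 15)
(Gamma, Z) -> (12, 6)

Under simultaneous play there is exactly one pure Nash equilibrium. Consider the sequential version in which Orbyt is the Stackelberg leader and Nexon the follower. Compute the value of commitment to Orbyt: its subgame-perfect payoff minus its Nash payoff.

0

Work backward from Nexon's decision.
- X: BR = Beta, leader payoff 6.
- Y: BR = Gamma, leader payoff 15.
- Z: BR = Alpha, leader payoff 4.
Orbyt's induced payoffs are 6, 15, 4, so Orbyt commits to Y. Subgame-perfect outcome: (Gamma, Y) with payoffs (15, 15).
For the simultaneous game, intersect best replies.
Nexon's best replies: X→Beta; Y→Gamma; Z→Alpha.
Orbyt's best replies: Alpha→Y; Beta→Y; Gamma→Y.
The unique mutual best reply is (Gamma, Y), giving (15, 15).
Orbyt's commitment gain: 15 − 15 = 0.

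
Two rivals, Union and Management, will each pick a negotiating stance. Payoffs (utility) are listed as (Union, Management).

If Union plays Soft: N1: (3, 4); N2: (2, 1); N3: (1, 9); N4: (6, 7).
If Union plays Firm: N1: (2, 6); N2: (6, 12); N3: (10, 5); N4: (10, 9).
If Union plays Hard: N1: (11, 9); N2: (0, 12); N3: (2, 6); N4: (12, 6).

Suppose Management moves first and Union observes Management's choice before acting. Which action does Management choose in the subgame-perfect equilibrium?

Work backward from Union's decision.
- N1: Union compares 3, 2, 11 and picks Hard; Management would get 9.
- N2: Union compares 2, 6, 0 and picks Firm; Management would get 12.
- N3: Union compares 1, 10, 2 and picks Firm; Management would get 5.
- N4: Union compares 6, 10, 12 and picks Hard; Management would get 6.
Among 9, 12, 5, 6, the best is 12 at N2. Subgame-perfect outcome: (Firm, N2) with payoffs (6, 12).

N2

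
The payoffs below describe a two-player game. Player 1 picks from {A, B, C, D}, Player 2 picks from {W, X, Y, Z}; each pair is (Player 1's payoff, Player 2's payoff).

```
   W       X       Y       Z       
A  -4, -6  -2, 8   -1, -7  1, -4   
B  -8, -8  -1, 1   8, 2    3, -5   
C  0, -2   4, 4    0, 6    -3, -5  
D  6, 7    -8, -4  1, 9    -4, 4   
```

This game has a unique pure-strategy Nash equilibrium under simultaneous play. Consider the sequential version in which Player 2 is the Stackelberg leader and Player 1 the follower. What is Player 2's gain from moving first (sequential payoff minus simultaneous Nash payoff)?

Backward induction with Player 2 moving first.
- W → Player 1 plays D (best of -4, -8, 0, 6); Player 2 gets 7.
- X → Player 1 plays C (best of -2, -1, 4, -8); Player 2 gets 4.
- Y → Player 1 plays B (best of -1, 8, 0, 1); Player 2 gets 2.
- Z → Player 1 plays B (best of 1, 3, -3, -4); Player 2 gets -5.
Player 2's induced payoffs are 7, 4, 2, -5, so Player 2 commits to W. Subgame-perfect outcome: (D, W) with payoffs (6, 7).
Now find the simultaneous Nash equilibrium.
Player 1's best replies: W→D; X→C; Y→B; Z→B.
Player 2's best replies: A→X; B→Y; C→Y; D→Y.
Only (B, Y) has each player best-responding; Nash payoffs (8, 2).
Player 2's commitment gain: 7 − 2 = 5.

5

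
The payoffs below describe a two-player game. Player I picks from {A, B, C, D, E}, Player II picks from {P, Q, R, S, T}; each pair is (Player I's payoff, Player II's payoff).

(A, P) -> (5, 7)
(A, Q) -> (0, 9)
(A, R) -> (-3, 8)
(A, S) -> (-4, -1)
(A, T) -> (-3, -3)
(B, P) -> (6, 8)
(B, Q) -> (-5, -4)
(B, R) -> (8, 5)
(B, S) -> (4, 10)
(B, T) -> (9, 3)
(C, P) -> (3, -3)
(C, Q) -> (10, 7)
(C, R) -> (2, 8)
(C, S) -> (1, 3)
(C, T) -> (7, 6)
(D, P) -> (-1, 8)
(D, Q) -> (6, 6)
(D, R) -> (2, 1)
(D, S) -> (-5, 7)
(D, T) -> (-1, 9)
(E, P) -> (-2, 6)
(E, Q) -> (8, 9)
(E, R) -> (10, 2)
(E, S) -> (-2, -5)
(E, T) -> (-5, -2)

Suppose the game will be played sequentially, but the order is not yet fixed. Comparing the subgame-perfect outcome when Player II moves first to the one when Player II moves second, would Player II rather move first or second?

If Player I leads: Player II's best replies are A→Q, B→S, C→R, D→T, E→Q; Player I's induced payoffs 0, 4, 2, -1, 8; outcome (E, Q), payoffs (8, 9).
If Player II leads: Player I's best replies are P→B, Q→C, R→E, S→B, T→B; Player II's induced payoffs 8, 7, 2, 10, 3; outcome (B, S), payoffs (4, 10).
Player II gets 10 moving first and 9 moving second, so Player II prefers to move first.

first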